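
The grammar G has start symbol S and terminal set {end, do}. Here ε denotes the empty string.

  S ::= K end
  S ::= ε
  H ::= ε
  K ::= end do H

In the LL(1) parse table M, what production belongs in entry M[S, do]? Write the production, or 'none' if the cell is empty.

FIRST(H) = {ε}
FIRST(K) = {end}
FIRST(S) = {ε, end}  (via K end)
FOLLOW(S) includes $ since S is the start symbol.
FOLLOW(S): S appears on no right-hand side. Thus FOLLOW(S) = {$}.
For S ::= K end: FIRST(K end) = {end}, so it goes in M[S, t] for t ∈ {end}.
For S ::= ε: FIRST(ε) = {ε}, so it goes in M[S, t] for t ∈ {}; since ε ∈ FIRST, also for every t ∈ FOLLOW(S) = {$}.
None of these place a production in M[S, do].

none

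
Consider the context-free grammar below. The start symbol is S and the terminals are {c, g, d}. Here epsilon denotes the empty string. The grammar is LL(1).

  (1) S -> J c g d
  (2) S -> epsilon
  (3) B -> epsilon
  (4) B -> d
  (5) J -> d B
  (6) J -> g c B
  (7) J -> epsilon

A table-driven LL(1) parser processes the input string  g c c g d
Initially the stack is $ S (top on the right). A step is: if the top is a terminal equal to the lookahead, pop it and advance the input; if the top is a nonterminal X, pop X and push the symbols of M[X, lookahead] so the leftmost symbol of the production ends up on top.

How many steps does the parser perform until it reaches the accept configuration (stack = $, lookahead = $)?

     Stack          Input        Action
  1  $ S            g c c g d $  expand S -> J c g d
  2  $ d g c J      g c c g d $  expand J -> g c B
  3  $ d g c B c g  g c c g d $  match g
  4  $ d g c B c    c c g d $    match c
  5  $ d g c B      c g d $      expand B -> epsilon
  6  $ d g c        c g d $      match c
  7  $ d g          g d $        match g
  8  $ d            d $          match d
Accept reached after 8 steps.

8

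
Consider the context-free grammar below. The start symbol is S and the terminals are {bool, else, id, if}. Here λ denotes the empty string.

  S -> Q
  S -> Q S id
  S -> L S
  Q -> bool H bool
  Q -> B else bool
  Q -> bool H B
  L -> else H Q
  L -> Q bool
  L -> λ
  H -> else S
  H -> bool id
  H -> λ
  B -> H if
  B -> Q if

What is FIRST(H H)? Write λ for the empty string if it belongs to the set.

FIRST(H): from H->else S we get {else}; from H->bool id we get {bool}; from H->λ we get {λ}. So FIRST(H) = {λ, bool, else}.
FIRST(S): from S->Q we get {bool, else, if}; from S->Q S id we get {bool, else, if}; from S->L S we get {bool, else, if}. So FIRST(S) = {bool, else, if}.
FIRST(Q): from Q->bool H bool we get {bool}; from Q->B else bool we get {bool, else, if}; from Q->bool H B we get {bool}. So FIRST(Q) = {bool, else, if}.
FIRST(L): from L->else H Q we get {else}; from L->Q bool we get {bool, else, if}; from L->λ we get {λ}. So FIRST(L) = {λ, bool, else, if}.
FIRST(B): from B->H if we get {bool, else, if}; from B->Q if we get {bool, else, if}. So FIRST(B) = {bool, else, if}.
FIRST(H H): take FIRST of each symbol in turn, carrying on past any symbol whose FIRST contains λ; result {λ, bool, else}.

{λ, bool, else}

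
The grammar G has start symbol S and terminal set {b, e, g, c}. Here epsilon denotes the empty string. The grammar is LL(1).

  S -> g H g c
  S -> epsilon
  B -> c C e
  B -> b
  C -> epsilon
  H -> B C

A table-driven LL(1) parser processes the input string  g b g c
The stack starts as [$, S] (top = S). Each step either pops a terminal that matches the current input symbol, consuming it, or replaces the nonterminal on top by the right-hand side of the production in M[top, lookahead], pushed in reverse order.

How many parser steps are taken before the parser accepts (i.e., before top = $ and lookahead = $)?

step 1: stack=$ S  input=g b g c $  — expand S -> g H g c
step 2: stack=$ c g H g  input=g b g c $  — match g
step 3: stack=$ c g H  input=b g c $  — expand H -> B C
step 4: stack=$ c g C B  input=b g c $  — expand B -> b
step 5: stack=$ c g C b  input=b g c $  — match b
step 6: stack=$ c g C  input=g c $  — expand C -> epsilon
step 7: stack=$ c g  input=g c $  — match g
step 8: stack=$ c  input=c $  — match c
Accept reached after 8 steps.

8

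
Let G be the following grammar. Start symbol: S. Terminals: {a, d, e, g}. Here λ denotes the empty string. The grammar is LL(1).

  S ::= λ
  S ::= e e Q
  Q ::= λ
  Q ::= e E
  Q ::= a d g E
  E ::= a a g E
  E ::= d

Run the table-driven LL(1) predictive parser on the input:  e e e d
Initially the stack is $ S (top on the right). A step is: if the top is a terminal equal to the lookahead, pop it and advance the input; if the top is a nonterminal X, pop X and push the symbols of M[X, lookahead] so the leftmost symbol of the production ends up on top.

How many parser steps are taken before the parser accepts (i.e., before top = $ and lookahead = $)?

step 1: stack=$ S  input=e e e d $  — expand S ::= e e Q
step 2: stack=$ Q e e  input=e e e d $  — match e
step 3: stack=$ Q e  input=e e d $  — match e
step 4: stack=$ Q  input=e d $  — expand Q ::= e E
step 5: stack=$ E e  input=e d $  — match e
step 6: stack=$ E  input=d $  — expand E ::= d
step 7: stack=$ d  input=d $  — match d
Accept reached after 7 steps.

7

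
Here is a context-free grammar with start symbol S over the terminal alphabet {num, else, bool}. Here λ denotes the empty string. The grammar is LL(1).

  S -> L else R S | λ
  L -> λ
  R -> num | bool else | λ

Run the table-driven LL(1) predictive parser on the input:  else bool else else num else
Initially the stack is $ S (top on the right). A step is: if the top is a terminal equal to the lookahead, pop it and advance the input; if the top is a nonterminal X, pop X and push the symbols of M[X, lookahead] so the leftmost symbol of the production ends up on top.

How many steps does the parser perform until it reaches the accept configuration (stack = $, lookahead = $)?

16

      Stack          Input                           Action
   1  $ S            else bool else else num else $  expand S -> L else R S
   2  $ S R else L   else bool else else num else $  expand L -> λ
   3  $ S R else     else bool else else num else $  match else
   4  $ S R          bool else else num else $       expand R -> bool else
   5  $ S else bool  bool else else num else $       match bool
   6  $ S else       else else num else $            match else
   7  $ S            else num else $                 expand S -> L else R S
   8  $ S R else L   else num else $                 expand L -> λ
   9  $ S R else     else num else $                 match else
  10  $ S R          num else $                      expand R -> num
  11  $ S num        num else $                      match num
  12  $ S            else $                          expand S -> L else R S
  13  $ S R else L   else $                          expand L -> λ
  14  $ S R else     else $                          match else
  15  $ S R          $                               expand R -> λ
  16  $ S            $                               expand S -> λ
Accept reached after 16 steps.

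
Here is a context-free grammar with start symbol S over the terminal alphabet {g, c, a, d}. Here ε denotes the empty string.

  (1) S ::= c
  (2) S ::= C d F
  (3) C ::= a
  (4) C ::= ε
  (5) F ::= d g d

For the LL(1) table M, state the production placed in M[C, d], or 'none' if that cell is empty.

C ::= ε

FIRST(C): from C::=a we get {a}; from C::=ε we get {ε}. So FIRST(C) = {ε, a}.
FIRST(F): from F::=d g d we get {d}. So FIRST(F) = {d}.
FIRST(S): from S::=c we get {c}; from S::=C d F we get {a, d}. So FIRST(S) = {a, c, d}.
FOLLOW(S) includes $ since S is the start symbol.
FOLLOW(C): in S::=C d F, C is followed by d F with FIRST {d}. Thus FOLLOW(C) = {d}.
For C ::= a: FIRST(a) = {a}, so it goes in M[C, t] for t ∈ {a}.
For C ::= ε: FIRST(ε) = {ε}, so it goes in M[C, t] for t ∈ {}; since ε ∈ FIRST, also for every t ∈ FOLLOW(C) = {d}.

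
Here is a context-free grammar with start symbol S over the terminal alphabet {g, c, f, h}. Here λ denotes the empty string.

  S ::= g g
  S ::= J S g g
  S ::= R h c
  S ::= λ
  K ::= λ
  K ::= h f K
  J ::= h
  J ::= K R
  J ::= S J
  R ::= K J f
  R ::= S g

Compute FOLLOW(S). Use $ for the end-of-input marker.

{$, g, h}

FIRST(K) = {λ, h}
FIRST(S) = {λ, g, h}  (via J S g g, R h c)
FIRST(J) = {g, h}  (via K R, S J)
FIRST(R) = {g, h}  (via K J f, S g)
FOLLOW(S) includes $ since S is the start symbol.
FOLLOW(S): in S::=J S g g, S is followed by g g with FIRST {g}; in J::=S J, S is followed by J with FIRST {g, h}; in R::=S g, S is followed by g with FIRST {g}. Thus FOLLOW(S) = {$, g, h}.
FOLLOW(K): in K::=h f K, the suffix after K is empty (adds nothing new); in J::=K R, K is followed by R with FIRST {g, h}; in R::=K J f, K is followed by J f with FIRST {g, h}. Thus FOLLOW(K) = {g, h}.
FOLLOW(J): in S::=J S g g, J is followed by S g g with FIRST {g, h}; in J::=S J, the suffix after J is empty (adds nothing new); in R::=K J f, J is followed by f with FIRST {f}. Thus FOLLOW(J) = {f, g, h}.
FOLLOW(R): in S::=R h c, R is followed by h c with FIRST {h}; in J::=K R, the suffix after R is empty, so FOLLOW(R) ⊇ FOLLOW(J) = {f, g, h}. Thus FOLLOW(R) = {f, g, h}.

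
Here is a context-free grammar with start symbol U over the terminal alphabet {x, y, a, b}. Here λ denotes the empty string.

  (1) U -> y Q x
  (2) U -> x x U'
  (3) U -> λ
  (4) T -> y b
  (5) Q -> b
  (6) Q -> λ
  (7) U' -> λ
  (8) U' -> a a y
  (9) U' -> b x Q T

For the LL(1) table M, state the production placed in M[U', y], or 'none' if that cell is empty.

FIRST(U): from U->y Q x we get {y}; from U->x x U' we get {x}; from U->λ we get {λ}. So FIRST(U) = {λ, x, y}.
FIRST(T): from T->y b we get {y}. So FIRST(T) = {y}.
FIRST(Q): from Q->b we get {b}; from Q->λ we get {λ}. So FIRST(Q) = {λ, b}.
FIRST(U'): from U'->λ we get {λ}; from U'->a a y we get {a}; from U'->b x Q T we get {b}. So FIRST(U') = {λ, a, b}.
FOLLOW(U) includes $ since U is the start symbol.
FOLLOW(U): U appears on no right-hand side. Thus FOLLOW(U) = {$}.
FOLLOW(U'): in U->x x U', the suffix after U' is empty, so FOLLOW(U') ⊇ FOLLOW(U) = {$}. Thus FOLLOW(U') = {$}.
For U' -> λ: FIRST(λ) = {λ}, so it goes in M[U', t] for t ∈ {}; since λ ∈ FIRST, also for every t ∈ FOLLOW(U') = {$}.
For U' -> a a y: FIRST(a a y) = {a}, so it goes in M[U', t] for t ∈ {a}.
For U' -> b x Q T: FIRST(b x Q T) = {b}, so it goes in M[U', t] for t ∈ {b}.
None of these place a production in M[U', y].

none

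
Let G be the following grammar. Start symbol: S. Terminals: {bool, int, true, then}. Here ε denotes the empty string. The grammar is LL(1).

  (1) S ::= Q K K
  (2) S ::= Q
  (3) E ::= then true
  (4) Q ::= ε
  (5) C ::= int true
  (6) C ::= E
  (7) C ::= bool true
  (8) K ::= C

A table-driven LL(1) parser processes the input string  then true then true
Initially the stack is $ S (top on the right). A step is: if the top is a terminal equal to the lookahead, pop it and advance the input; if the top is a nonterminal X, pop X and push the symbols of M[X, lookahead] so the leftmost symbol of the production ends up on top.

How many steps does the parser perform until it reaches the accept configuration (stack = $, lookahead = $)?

12

      Stack          Input                  Action
   1  $ S            then true then true $  expand S ::= Q K K
   2  $ K K Q        then true then true $  expand Q ::= ε
   3  $ K K          then true then true $  expand K ::= C
   4  $ K C          then true then true $  expand C ::= E
   5  $ K E          then true then true $  expand E ::= then true
   6  $ K true then  then true then true $  match then
   7  $ K true       true then true $       match true
   8  $ K            then true $            expand K ::= C
   9  $ C            then true $            expand C ::= E
  10  $ E            then true $            expand E ::= then true
  11  $ true then    then true $            match then
  12  $ true         true $                 match true
Accept reached after 12 steps.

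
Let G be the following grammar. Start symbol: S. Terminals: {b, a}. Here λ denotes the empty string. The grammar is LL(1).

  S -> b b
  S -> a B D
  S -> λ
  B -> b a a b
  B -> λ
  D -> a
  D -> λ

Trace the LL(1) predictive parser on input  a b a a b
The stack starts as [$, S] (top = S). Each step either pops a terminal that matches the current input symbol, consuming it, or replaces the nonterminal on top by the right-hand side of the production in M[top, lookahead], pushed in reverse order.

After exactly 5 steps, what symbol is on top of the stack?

a

step 1: stack=$ S  input=a b a a b $  — expand S -> a B D
step 2: stack=$ D B a  input=a b a a b $  — match a
step 3: stack=$ D B  input=b a a b $  — expand B -> b a a b
step 4: stack=$ D b a a b  input=b a a b $  — match b
step 5: stack=$ D b a a  input=a a b $  — match a
Stack after step 5: $ D b a (top = a).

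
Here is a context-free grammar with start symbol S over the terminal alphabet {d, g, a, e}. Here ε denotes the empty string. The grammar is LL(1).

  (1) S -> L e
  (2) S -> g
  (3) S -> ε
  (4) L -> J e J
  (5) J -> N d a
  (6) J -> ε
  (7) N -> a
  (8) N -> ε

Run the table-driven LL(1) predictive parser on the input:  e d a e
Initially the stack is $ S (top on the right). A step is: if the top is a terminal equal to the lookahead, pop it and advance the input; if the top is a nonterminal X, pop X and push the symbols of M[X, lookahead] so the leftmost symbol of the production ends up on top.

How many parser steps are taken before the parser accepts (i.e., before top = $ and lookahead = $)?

step 1: stack=$ S  input=e d a e $  — expand S -> L e
step 2: stack=$ e L  input=e d a e $  — expand L -> J e J
step 3: stack=$ e J e J  input=e d a e $  — expand J -> ε
step 4: stack=$ e J e  input=e d a e $  — match e
step 5: stack=$ e J  input=d a e $  — expand J -> N d a
step 6: stack=$ e a d N  input=d a e $  — expand N -> ε
step 7: stack=$ e a d  input=d a e $  — match d
step 8: stack=$ e a  input=a e $  — match a
step 9: stack=$ e  input=e $  — match e
Accept reached after 9 steps.

9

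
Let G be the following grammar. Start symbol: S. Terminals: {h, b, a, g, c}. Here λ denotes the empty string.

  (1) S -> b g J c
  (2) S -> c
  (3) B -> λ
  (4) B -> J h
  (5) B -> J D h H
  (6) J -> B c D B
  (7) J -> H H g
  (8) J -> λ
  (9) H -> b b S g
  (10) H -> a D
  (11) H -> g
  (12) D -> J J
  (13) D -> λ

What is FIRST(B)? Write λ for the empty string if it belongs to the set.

FIRST(S): from S->b g J c we get {b}; from S->c we get {c}. So FIRST(S) = {b, c}.
FIRST(H): from H->b b S g we get {b}; from H->a D we get {a}; from H->g we get {g}. So FIRST(H) = {a, b, g}.
FIRST(B): from B->λ we get {λ}; from B->J h we get {a, b, c, g, h}; from B->J D h H we get {a, b, c, g, h}. So FIRST(B) = {λ, a, b, c, g, h}.
FIRST(J): from J->B c D B we get {a, b, c, g, h}; from J->H H g we get {a, b, g}; from J->λ we get {λ}. So FIRST(J) = {λ, a, b, c, g, h}.
FIRST(D): from D->J J we get {λ, a, b, c, g, h}; from D->λ we get {λ}. So FIRST(D) = {λ, a, b, c, g, h}.

{λ, a, b, c, g, h}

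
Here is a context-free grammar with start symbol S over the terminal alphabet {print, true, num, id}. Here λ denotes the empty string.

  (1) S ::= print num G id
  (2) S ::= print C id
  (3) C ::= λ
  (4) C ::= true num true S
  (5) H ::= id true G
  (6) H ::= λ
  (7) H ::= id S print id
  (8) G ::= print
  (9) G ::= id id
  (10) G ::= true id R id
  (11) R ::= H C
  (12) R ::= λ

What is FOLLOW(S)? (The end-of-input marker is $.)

FIRST(S) = {print}
FIRST(C) = {λ, true}
FIRST(H) = {λ, id}
FIRST(G) = {id, print, true}
FIRST(R) = {λ, id, true}  (via H C)
FOLLOW(S) includes $ since S is the start symbol.
FOLLOW(R): in G::=true id R id, R is followed by id with FIRST {id}. Thus FOLLOW(R) = {id}.
FOLLOW(C): in S::=print C id, C is followed by id with FIRST {id}; in R::=H C, the suffix after C is empty, so FOLLOW(C) ⊇ FOLLOW(R) = {id}. Thus FOLLOW(C) = {id}.
FOLLOW(S): in C::=true num true S, the suffix after S is empty, so FOLLOW(S) ⊇ FOLLOW(C) = {id}; in H::=id S print id, S is followed by print id with FIRST {print}. Thus FOLLOW(S) = {$, id, print}.
FOLLOW(H): in R::=H C, H is followed by C with FIRST {λ, true}; in R::=H C, the suffix after H is nullable, so FOLLOW(H) ⊇ FOLLOW(R) = {id}. Thus FOLLOW(H) = {id, true}.
FOLLOW(G): in S::=print num G id, G is followed by id with FIRST {id}; in H::=id true G, the suffix after G is empty, so FOLLOW(G) ⊇ FOLLOW(H) = {id, true}. Thus FOLLOW(G) = {id, true}.

{$, id, print}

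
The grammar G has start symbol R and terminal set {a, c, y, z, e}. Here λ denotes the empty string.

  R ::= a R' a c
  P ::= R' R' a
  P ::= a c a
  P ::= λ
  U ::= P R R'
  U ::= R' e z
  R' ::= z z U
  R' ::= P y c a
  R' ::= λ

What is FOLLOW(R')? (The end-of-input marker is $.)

{a, e, y, z}

FIRST(R): from R::=a R' a c we get {a}. So FIRST(R) = {a}.
FIRST(P): from P::=R' R' a we get {a, y, z}; from P::=a c a we get {a}; from P::=λ we get {λ}. So FIRST(P) = {λ, a, y, z}.
FIRST(R'): from R'::=z z U we get {z}; from R'::=P y c a we get {a, y, z}; from R'::=λ we get {λ}. So FIRST(R') = {λ, a, y, z}.
FIRST(U): from U::=P R R' we get {a, y, z}; from U::=R' e z we get {a, e, y, z}. So FIRST(U) = {a, e, y, z}.
FOLLOW(R) includes $ since R is the start symbol.
FOLLOW(P): in U::=P R R', P is followed by R R' with FIRST {a}; in R'::=P y c a, P is followed by y c a with FIRST {y}. Thus FOLLOW(P) = {a, y}.
FOLLOW(R): in U::=P R R', R is followed by R' with FIRST {λ, a, y, z}; in U::=P R R', the suffix after R is nullable, so FOLLOW(R) ⊇ FOLLOW(U) = {a, e, y, z}. Thus FOLLOW(R) = {$, a, e, y, z}.
FOLLOW(U): in R'::=z z U, the suffix after U is empty, so FOLLOW(U) ⊇ FOLLOW(R') = {a, e, y, z}. Thus FOLLOW(U) = {a, e, y, z}.
FOLLOW(R'): in R::=a R' a c, R' is followed by a c with FIRST {a}; in P::=R' R' a (occurrence 1), R' is followed by R' a with FIRST {a, y, z}; in P::=R' R' a (occurrence 2), R' is followed by a with FIRST {a}; in U::=P R R', the suffix after R' is empty, so FOLLOW(R') ⊇ FOLLOW(U) = {a, e, y, z}; in U::=R' e z, R' is followed by e z with FIRST {e}. Thus FOLLOW(R') = {a, e, y, z}.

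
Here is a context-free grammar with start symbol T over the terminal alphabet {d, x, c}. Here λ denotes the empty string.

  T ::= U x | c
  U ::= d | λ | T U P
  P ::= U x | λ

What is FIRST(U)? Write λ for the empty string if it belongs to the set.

{λ, c, d, x}

FIRST(T) = {c, d, x}  (via U x)
FIRST(U) = {λ, c, d, x}  (via T U P)
FIRST(P) = {λ, c, d, x}  (via U x)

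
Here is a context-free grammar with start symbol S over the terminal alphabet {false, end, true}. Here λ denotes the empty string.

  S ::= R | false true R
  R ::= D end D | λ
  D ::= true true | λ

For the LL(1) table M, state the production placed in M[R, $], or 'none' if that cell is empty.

FIRST(D): from D::=true true we get {true}; from D::=λ we get {λ}. So FIRST(D) = {λ, true}.
FIRST(R): from R::=D end D we get {end, true}; from R::=λ we get {λ}. So FIRST(R) = {λ, end, true}.
FIRST(S): from S::=R we get {λ, end, true}; from S::=false true R we get {false}. So FIRST(S) = {λ, end, false, true}.
FOLLOW(S) includes $ since S is the start symbol.
FOLLOW(S): S appears on no right-hand side. Thus FOLLOW(S) = {$}.
FOLLOW(R): in S::=R, the suffix after R is empty, so FOLLOW(R) ⊇ FOLLOW(S) = {$}; in S::=false true R, the suffix after R is empty, so FOLLOW(R) ⊇ FOLLOW(S) = {$}. Thus FOLLOW(R) = {$}.
For R ::= D end D: FIRST(D end D) = {end, true}, so it goes in M[R, t] for t ∈ {end, true}.
For R ::= λ: FIRST(λ) = {λ}, so it goes in M[R, t] for t ∈ {}; since λ ∈ FIRST, also for every t ∈ FOLLOW(R) = {$}.

R ::= λ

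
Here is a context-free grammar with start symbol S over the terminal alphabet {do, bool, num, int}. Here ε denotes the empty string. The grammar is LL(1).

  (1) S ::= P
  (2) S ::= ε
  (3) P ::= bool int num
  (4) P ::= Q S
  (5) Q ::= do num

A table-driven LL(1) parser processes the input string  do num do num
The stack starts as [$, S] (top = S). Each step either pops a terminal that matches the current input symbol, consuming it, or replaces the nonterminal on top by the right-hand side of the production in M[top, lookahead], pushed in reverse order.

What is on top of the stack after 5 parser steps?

S

step 1: stack=$ S  input=do num do num $  — expand S ::= P
step 2: stack=$ P  input=do num do num $  — expand P ::= Q S
step 3: stack=$ S Q  input=do num do num $  — expand Q ::= do num
step 4: stack=$ S num do  input=do num do num $  — match do
step 5: stack=$ S num  input=num do num $  — match num
Stack after step 5: $ S (top = S).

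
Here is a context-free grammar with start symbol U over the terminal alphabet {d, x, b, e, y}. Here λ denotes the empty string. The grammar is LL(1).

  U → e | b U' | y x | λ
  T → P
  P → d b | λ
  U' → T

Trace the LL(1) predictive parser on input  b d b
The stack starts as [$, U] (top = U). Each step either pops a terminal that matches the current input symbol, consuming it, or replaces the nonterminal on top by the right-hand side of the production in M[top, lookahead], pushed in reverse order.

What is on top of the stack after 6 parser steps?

step 1: stack=$ U  input=b d b $  — expand U → b U'
step 2: stack=$ U' b  input=b d b $  — match b
step 3: stack=$ U'  input=d b $  — expand U' → T
step 4: stack=$ T  input=d b $  — expand T → P
step 5: stack=$ P  input=d b $  — expand P → d b
step 6: stack=$ b d  input=d b $  — match d
Stack after step 6: $ b (top = b).

b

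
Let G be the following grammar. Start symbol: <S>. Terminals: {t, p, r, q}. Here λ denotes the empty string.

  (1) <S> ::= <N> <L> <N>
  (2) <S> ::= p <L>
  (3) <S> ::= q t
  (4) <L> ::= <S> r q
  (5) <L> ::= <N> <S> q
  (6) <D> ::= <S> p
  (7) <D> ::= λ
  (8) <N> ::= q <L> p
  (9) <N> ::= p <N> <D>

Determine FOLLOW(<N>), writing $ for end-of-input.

{$, p, q, r}

FIRST(<N>) = {p, q}
FIRST(<S>) = {p, q}  (via <N> <L> <N>)
FIRST(<L>) = {p, q}  (via <S> r q, <N> <S> q)
FIRST(<D>) = {λ, p, q}  (via <S> p)
FOLLOW(<S>) includes $ since <S> is the start symbol.
FOLLOW(<S>): in <L>::=<S> r q, <S> is followed by r q with FIRST {r}; in <L>::=<N> <S> q, <S> is followed by q with FIRST {q}; in <D>::=<S> p, <S> is followed by p with FIRST {p}. Thus FOLLOW(<S>) = {$, p, q, r}.
FOLLOW(<L>): in <S>::=<N> <L> <N>, <L> is followed by <N> with FIRST {p, q}; in <S>::=p <L>, the suffix after <L> is empty, so FOLLOW(<L>) ⊇ FOLLOW(<S>) = {$, p, q, r}; in <N>::=q <L> p, <L> is followed by p with FIRST {p}. Thus FOLLOW(<L>) = {$, p, q, r}.
FOLLOW(<N>): in <S>::=<N> <L> <N> (occurrence 1), <N> is followed by <L> <N> with FIRST {p, q}; in <S>::=<N> <L> <N> (occurrence 2), the suffix after <N> is empty, so FOLLOW(<N>) ⊇ FOLLOW(<S>) = {$, p, q, r}; in <L>::=<N> <S> q, <N> is followed by <S> q with FIRST {p, q}; in <N>::=p <N> <D>, <N> is followed by <D> with FIRST {λ, p, q}; in <N>::=p <N> <D>, the suffix after <N> is nullable (adds nothing new). Thus FOLLOW(<N>) = {$, p, q, r}.
FOLLOW(<D>): in <N>::=p <N> <D>, the suffix after <D> is empty, so FOLLOW(<D>) ⊇ FOLLOW(<N>) = {$, p, q, r}. Thus FOLLOW(<D>) = {$, p, q, r}.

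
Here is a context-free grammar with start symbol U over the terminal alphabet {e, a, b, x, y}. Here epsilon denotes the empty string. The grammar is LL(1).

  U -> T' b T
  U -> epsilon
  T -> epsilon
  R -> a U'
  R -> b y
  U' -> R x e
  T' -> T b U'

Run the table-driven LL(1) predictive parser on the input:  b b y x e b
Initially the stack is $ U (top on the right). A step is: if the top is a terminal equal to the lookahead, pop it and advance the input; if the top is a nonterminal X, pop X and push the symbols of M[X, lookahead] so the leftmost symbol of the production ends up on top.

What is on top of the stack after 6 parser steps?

b

step 1: stack=$ U  input=b b y x e b $  — expand U -> T' b T
step 2: stack=$ T b T'  input=b b y x e b $  — expand T' -> T b U'
step 3: stack=$ T b U' b T  input=b b y x e b $  — expand T -> epsilon
step 4: stack=$ T b U' b  input=b b y x e b $  — match b
step 5: stack=$ T b U'  input=b y x e b $  — expand U' -> R x e
step 6: stack=$ T b e x R  input=b y x e b $  — expand R -> b y
Stack after step 6: $ T b e x y b (top = b).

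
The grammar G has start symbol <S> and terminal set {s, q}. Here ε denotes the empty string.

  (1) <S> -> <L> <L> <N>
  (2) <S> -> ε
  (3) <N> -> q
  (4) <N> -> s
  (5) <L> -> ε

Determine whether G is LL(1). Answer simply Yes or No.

Yes

FIRST(<S>) = {ε, q, s}
FIRST(<N>) = {q, s}
FIRST(<L>) = {ε}
FOLLOW(<S>) = {$}
FOLLOW(<N>) = {$}
FOLLOW(<L>) = {q, s}
Each cell of M receives at most one production.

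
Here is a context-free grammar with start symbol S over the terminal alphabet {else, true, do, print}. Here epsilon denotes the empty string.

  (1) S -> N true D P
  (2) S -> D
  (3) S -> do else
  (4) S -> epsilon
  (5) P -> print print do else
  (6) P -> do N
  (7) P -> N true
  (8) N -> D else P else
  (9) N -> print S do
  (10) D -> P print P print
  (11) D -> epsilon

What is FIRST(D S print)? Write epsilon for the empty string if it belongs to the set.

FIRST(S): from S->N true D P we get {do, else, print}; from S->D we get {epsilon, do, else, print}; from S->do else we get {do}; from S->epsilon we get {epsilon}. So FIRST(S) = {epsilon, do, else, print}.
FIRST(P): from P->print print do else we get {print}; from P->do N we get {do}; from P->N true we get {do, else, print}. So FIRST(P) = {do, else, print}.
FIRST(D): from D->P print P print we get {do, else, print}; from D->epsilon we get {epsilon}. So FIRST(D) = {epsilon, do, else, print}.
FIRST(N): from N->D else P else we get {do, else, print}; from N->print S do we get {print}. So FIRST(N) = {do, else, print}.
FIRST(D S print): take FIRST of each symbol in turn, carrying on past any symbol whose FIRST contains epsilon; result {do, else, print}.

{do, else, print}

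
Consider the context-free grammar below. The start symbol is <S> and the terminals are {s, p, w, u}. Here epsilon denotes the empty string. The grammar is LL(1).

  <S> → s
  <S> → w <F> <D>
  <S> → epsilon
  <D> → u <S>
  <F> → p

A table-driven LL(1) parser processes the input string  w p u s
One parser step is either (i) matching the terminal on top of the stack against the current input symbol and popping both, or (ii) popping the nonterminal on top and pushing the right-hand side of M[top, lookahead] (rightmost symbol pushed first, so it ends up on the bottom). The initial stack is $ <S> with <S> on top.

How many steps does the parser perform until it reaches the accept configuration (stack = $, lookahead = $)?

     Stack        Input      Action
  1  $ <S>        w p u s $  expand <S> → w <F> <D>
  2  $ <D> <F> w  w p u s $  match w
  3  $ <D> <F>    p u s $    expand <F> → p
  4  $ <D> p      p u s $    match p
  5  $ <D>        u s $      expand <D> → u <S>
  6  $ <S> u      u s $      match u
  7  $ <S>        s $        expand <S> → s
  8  $ s          s $        match s
Accept reached after 8 steps.

8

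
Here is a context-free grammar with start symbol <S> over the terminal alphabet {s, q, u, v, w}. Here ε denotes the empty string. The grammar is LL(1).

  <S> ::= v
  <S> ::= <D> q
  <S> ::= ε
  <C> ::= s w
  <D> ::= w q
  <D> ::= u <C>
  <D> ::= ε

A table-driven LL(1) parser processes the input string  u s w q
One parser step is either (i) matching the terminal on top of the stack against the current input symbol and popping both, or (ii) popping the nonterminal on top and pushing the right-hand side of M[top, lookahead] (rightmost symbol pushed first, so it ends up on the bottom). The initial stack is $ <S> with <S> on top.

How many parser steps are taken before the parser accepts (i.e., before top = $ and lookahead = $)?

7

     Stack      Input      Action
  1  $ <S>      u s w q $  expand <S> ::= <D> q
  2  $ q <D>    u s w q $  expand <D> ::= u <C>
  3  $ q <C> u  u s w q $  match u
  4  $ q <C>    s w q $    expand <C> ::= s w
  5  $ q w s    s w q $    match s
  6  $ q w      w q $      match w
  7  $ q        q $        match q
Accept reached after 7 steps.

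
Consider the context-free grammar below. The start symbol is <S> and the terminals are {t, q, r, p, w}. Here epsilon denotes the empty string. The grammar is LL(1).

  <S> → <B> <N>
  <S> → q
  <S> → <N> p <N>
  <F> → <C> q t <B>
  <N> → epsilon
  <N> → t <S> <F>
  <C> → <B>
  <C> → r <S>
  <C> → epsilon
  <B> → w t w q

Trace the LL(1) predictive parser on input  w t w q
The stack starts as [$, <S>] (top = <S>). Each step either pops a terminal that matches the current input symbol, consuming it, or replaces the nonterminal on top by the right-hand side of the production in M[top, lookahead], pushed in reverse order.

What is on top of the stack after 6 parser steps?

<N>

step 1: stack=$ <S>  input=w t w q $  — expand <S> → <B> <N>
step 2: stack=$ <N> <B>  input=w t w q $  — expand <B> → w t w q
step 3: stack=$ <N> q w t w  input=w t w q $  — match w
step 4: stack=$ <N> q w t  input=t w q $  — match t
step 5: stack=$ <N> q w  input=w q $  — match w
step 6: stack=$ <N> q  input=q $  — match q
Stack after step 6: $ <N> (top = <N>).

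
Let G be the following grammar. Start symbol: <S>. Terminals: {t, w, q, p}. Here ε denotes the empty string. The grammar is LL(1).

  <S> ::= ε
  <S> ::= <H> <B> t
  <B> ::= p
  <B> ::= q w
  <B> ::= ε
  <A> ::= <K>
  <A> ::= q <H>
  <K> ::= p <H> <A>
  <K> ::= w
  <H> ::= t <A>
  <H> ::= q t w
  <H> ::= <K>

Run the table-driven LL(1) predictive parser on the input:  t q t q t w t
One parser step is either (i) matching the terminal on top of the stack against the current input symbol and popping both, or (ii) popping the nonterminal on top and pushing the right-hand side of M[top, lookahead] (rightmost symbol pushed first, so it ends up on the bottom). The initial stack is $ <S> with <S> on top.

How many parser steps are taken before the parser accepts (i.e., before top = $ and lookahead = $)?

      Stack          Input            Action
   1  $ <S>          t q t q t w t $  expand <S> ::= <H> <B> t
   2  $ t <B> <H>    t q t q t w t $  expand <H> ::= t <A>
   3  $ t <B> <A> t  t q t q t w t $  match t
   4  $ t <B> <A>    q t q t w t $    expand <A> ::= q <H>
   5  $ t <B> <H> q  q t q t w t $    match q
   6  $ t <B> <H>    t q t w t $      expand <H> ::= t <A>
   7  $ t <B> <A> t  t q t w t $      match t
   8  $ t <B> <A>    q t w t $        expand <A> ::= q <H>
   9  $ t <B> <H> q  q t w t $        match q
  10  $ t <B> <H>    t w t $          expand <H> ::= t <A>
  11  $ t <B> <A> t  t w t $          match t
  12  $ t <B> <A>    w t $            expand <A> ::= <K>
  13  $ t <B> <K>    w t $            expand <K> ::= w
  14  $ t <B> w      w t $            match w
  15  $ t <B>        t $              expand <B> ::= ε
  16  $ t            t $              match t
Accept reached after 16 steps.

16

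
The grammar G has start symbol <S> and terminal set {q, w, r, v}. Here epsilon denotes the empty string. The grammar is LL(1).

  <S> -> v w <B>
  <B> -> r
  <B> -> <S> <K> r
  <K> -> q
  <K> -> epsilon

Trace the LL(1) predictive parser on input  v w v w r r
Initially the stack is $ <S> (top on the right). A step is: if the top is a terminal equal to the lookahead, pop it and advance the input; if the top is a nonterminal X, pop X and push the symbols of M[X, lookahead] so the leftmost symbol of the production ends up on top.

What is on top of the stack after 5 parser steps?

v

step 1: stack=$ <S>  input=v w v w r r $  — expand <S> -> v w <B>
step 2: stack=$ <B> w v  input=v w v w r r $  — match v
step 3: stack=$ <B> w  input=w v w r r $  — match w
step 4: stack=$ <B>  input=v w r r $  — expand <B> -> <S> <K> r
step 5: stack=$ r <K> <S>  input=v w r r $  — expand <S> -> v w <B>
Stack after step 5: $ r <K> <B> w v (top = v).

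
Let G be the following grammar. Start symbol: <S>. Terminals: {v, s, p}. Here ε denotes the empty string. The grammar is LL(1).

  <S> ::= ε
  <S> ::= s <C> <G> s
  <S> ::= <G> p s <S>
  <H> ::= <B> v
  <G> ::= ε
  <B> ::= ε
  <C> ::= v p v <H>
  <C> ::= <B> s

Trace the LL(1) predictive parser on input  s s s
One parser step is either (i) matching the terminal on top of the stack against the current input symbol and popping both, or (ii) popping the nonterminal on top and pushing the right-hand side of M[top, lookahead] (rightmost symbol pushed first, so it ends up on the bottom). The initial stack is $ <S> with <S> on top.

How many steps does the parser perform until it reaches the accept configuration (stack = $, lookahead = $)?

step 1: stack=$ <S>  input=s s s $  — expand <S> ::= s <C> <G> s
step 2: stack=$ s <G> <C> s  input=s s s $  — match s
step 3: stack=$ s <G> <C>  input=s s $  — expand <C> ::= <B> s
step 4: stack=$ s <G> s <B>  input=s s $  — expand <B> ::= ε
step 5: stack=$ s <G> s  input=s s $  — match s
step 6: stack=$ s <G>  input=s $  — expand <G> ::= ε
step 7: stack=$ s  input=s $  — match s
Accept reached after 7 steps.

7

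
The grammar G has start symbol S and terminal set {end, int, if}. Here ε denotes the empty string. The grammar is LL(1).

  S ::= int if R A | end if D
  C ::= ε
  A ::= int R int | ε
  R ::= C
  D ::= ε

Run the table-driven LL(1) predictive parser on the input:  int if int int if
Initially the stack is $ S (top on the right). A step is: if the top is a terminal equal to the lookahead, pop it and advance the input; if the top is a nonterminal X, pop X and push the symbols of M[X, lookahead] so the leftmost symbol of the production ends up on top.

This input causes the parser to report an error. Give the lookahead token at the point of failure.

      Stack         Input                Action
   1  $ S           int if int int if $  expand S ::= int if R A
   2  $ A R if int  int if int int if $  match int
   3  $ A R if      if int int if $      match if
   4  $ A R         int int if $         expand R ::= C
   5  $ A C         int int if $         expand C ::= ε
   6  $ A           int int if $         expand A ::= int R int
   7  $ int R int   int int if $         match int
   8  $ int R       int if $             expand R ::= C
   9  $ int C       int if $             expand C ::= ε
  10  $ int         int if $             match int
  11  $             if $                 error: stack empty but input remains

if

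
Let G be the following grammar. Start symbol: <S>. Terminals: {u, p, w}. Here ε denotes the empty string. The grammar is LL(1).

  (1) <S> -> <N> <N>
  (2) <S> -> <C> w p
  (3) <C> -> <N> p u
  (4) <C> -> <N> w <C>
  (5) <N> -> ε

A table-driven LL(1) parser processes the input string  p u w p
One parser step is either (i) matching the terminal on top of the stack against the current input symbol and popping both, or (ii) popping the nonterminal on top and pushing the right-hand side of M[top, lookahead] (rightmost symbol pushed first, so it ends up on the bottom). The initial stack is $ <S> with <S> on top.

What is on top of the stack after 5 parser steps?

w

step 1: stack=$ <S>  input=p u w p $  — expand <S> -> <C> w p
step 2: stack=$ p w <C>  input=p u w p $  — expand <C> -> <N> p u
step 3: stack=$ p w u p <N>  input=p u w p $  — expand <N> -> ε
step 4: stack=$ p w u p  input=p u w p $  — match p
step 5: stack=$ p w u  input=u w p $  — match u
Stack after step 5: $ p w (top = w).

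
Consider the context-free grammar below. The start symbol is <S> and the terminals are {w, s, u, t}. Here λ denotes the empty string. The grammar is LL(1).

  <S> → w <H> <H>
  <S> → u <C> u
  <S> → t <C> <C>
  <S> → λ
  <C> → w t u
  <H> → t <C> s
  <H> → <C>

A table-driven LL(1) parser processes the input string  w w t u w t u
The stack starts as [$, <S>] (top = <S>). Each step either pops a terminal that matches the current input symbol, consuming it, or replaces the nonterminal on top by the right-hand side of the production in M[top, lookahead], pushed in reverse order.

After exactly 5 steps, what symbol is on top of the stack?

t

step 1: stack=$ <S>  input=w w t u w t u $  — expand <S> → w <H> <H>
step 2: stack=$ <H> <H> w  input=w w t u w t u $  — match w
step 3: stack=$ <H> <H>  input=w t u w t u $  — expand <H> → <C>
step 4: stack=$ <H> <C>  input=w t u w t u $  — expand <C> → w t u
step 5: stack=$ <H> u t w  input=w t u w t u $  — match w
Stack after step 5: $ <H> u t (top = t).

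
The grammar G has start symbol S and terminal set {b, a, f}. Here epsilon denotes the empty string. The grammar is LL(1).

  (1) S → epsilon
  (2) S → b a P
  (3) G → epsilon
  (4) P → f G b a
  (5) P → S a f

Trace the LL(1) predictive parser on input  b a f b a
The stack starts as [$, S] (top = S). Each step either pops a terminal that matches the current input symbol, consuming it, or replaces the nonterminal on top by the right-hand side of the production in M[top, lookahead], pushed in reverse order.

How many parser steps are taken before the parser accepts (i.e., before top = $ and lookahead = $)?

step 1: stack=$ S  input=b a f b a $  — expand S → b a P
step 2: stack=$ P a b  input=b a f b a $  — match b
step 3: stack=$ P a  input=a f b a $  — match a
step 4: stack=$ P  input=f b a $  — expand P → f G b a
step 5: stack=$ a b G f  input=f b a $  — match f
step 6: stack=$ a b G  input=b a $  — expand G → epsilon
step 7: stack=$ a b  input=b a $  — match b
step 8: stack=$ a  input=a $  — match a
Accept reached after 8 steps.

8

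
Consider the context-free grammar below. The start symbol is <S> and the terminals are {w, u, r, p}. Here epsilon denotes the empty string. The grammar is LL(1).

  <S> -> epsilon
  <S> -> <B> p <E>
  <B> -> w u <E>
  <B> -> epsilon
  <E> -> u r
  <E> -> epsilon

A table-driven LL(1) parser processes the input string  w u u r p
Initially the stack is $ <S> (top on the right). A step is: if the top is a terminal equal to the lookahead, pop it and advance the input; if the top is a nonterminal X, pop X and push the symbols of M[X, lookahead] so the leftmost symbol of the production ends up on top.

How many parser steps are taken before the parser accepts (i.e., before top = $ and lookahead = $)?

     Stack            Input        Action
  1  $ <S>            w u u r p $  expand <S> -> <B> p <E>
  2  $ <E> p <B>      w u u r p $  expand <B> -> w u <E>
  3  $ <E> p <E> u w  w u u r p $  match w
  4  $ <E> p <E> u    u u r p $    match u
  5  $ <E> p <E>      u r p $      expand <E> -> u r
  6  $ <E> p r u      u r p $      match u
  7  $ <E> p r        r p $        match r
  8  $ <E> p          p $          match p
  9  $ <E>            $            expand <E> -> epsilon
Accept reached after 9 steps.

9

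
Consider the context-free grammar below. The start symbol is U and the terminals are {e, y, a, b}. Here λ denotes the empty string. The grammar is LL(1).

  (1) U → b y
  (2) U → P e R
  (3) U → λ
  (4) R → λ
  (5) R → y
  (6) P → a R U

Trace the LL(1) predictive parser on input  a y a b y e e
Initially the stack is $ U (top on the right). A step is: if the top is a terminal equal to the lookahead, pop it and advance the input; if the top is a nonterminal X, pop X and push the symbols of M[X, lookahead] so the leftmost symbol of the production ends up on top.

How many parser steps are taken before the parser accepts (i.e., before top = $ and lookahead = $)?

16

step 1: stack=$ U  input=a y a b y e e $  — expand U → P e R
step 2: stack=$ R e P  input=a y a b y e e $  — expand P → a R U
step 3: stack=$ R e U R a  input=a y a b y e e $  — match a
step 4: stack=$ R e U R  input=y a b y e e $  — expand R → y
step 5: stack=$ R e U y  input=y a b y e e $  — match y
step 6: stack=$ R e U  input=a b y e e $  — expand U → P e R
step 7: stack=$ R e R e P  input=a b y e e $  — expand P → a R U
step 8: stack=$ R e R e U R a  input=a b y e e $  — match a
step 9: stack=$ R e R e U R  input=b y e e $  — expand R → λ
step 10: stack=$ R e R e U  input=b y e e $  — expand U → b y
step 11: stack=$ R e R e y b  input=b y e e $  — match b
step 12: stack=$ R e R e y  input=y e e $  — match y
step 13: stack=$ R e R e  input=e e $  — match e
step 14: stack=$ R e R  input=e $  — expand R → λ
step 15: stack=$ R e  input=e $  — match e
step 16: stack=$ R  input=$  — expand R → λ
Accept reached after 16 steps.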